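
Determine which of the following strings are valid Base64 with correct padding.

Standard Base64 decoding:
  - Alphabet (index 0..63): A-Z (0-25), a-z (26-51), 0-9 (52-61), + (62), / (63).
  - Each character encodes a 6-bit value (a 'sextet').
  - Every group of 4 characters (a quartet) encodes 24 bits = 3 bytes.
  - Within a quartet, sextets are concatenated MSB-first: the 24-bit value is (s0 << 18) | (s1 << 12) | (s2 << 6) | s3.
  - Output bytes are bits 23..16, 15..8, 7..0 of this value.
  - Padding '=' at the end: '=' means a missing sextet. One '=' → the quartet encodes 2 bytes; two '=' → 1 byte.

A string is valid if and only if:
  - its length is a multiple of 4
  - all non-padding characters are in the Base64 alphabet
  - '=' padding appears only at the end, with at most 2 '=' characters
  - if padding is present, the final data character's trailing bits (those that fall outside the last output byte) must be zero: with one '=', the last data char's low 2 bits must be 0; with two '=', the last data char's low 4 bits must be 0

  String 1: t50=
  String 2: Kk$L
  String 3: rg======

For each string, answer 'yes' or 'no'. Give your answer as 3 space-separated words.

String 1: 't50=' → valid
String 2: 'Kk$L' → invalid (bad char(s): ['$'])
String 3: 'rg======' → invalid (6 pad chars (max 2))

Answer: yes no no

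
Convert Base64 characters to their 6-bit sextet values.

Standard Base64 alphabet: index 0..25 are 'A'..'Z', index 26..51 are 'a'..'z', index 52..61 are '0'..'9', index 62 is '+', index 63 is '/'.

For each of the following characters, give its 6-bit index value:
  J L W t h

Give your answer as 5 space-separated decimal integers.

'J': A..Z range, ord('J') − ord('A') = 9
'L': A..Z range, ord('L') − ord('A') = 11
'W': A..Z range, ord('W') − ord('A') = 22
't': a..z range, 26 + ord('t') − ord('a') = 45
'h': a..z range, 26 + ord('h') − ord('a') = 33

Answer: 9 11 22 45 33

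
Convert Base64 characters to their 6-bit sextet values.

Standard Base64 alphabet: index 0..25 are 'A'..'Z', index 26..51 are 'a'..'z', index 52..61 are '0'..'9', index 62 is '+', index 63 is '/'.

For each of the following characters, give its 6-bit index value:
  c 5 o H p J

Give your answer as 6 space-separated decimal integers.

'c': a..z range, 26 + ord('c') − ord('a') = 28
'5': 0..9 range, 52 + ord('5') − ord('0') = 57
'o': a..z range, 26 + ord('o') − ord('a') = 40
'H': A..Z range, ord('H') − ord('A') = 7
'p': a..z range, 26 + ord('p') − ord('a') = 41
'J': A..Z range, ord('J') − ord('A') = 9

Answer: 28 57 40 7 41 9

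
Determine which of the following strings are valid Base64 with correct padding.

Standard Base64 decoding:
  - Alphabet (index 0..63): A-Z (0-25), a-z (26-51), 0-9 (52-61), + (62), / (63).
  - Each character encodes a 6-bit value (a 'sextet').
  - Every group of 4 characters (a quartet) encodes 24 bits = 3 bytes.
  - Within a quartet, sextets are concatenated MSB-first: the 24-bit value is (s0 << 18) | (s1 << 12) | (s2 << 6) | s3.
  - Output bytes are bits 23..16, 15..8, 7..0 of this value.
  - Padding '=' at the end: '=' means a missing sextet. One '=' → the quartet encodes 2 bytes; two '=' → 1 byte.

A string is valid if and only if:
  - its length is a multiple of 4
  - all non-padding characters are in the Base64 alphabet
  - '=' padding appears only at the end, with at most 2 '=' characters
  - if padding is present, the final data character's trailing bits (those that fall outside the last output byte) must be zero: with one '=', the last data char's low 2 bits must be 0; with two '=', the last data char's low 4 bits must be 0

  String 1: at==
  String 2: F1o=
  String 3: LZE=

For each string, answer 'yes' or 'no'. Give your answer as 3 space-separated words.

String 1: 'at==' → invalid (bad trailing bits)
String 2: 'F1o=' → valid
String 3: 'LZE=' → valid

Answer: no yes yes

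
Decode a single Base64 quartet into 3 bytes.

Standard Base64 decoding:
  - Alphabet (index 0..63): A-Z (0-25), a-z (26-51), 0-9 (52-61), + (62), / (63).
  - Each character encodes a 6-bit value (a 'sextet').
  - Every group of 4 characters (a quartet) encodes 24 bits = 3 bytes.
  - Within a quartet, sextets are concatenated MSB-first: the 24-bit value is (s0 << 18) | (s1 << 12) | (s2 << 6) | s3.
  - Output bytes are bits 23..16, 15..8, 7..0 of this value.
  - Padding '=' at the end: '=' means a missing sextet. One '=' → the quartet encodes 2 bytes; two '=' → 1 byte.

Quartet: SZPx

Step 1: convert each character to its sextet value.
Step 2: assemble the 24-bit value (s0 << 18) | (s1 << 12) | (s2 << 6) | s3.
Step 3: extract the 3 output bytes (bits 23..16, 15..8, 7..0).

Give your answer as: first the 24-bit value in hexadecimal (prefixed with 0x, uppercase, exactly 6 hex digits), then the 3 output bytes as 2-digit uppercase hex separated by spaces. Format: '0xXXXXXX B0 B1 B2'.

Answer: 0x4993F1 49 93 F1

Derivation:
Sextets: S=18, Z=25, P=15, x=49
24-bit: (18<<18) | (25<<12) | (15<<6) | 49
      = 0x480000 | 0x019000 | 0x0003C0 | 0x000031
      = 0x4993F1
Bytes: (v>>16)&0xFF=49, (v>>8)&0xFF=93, v&0xFF=F1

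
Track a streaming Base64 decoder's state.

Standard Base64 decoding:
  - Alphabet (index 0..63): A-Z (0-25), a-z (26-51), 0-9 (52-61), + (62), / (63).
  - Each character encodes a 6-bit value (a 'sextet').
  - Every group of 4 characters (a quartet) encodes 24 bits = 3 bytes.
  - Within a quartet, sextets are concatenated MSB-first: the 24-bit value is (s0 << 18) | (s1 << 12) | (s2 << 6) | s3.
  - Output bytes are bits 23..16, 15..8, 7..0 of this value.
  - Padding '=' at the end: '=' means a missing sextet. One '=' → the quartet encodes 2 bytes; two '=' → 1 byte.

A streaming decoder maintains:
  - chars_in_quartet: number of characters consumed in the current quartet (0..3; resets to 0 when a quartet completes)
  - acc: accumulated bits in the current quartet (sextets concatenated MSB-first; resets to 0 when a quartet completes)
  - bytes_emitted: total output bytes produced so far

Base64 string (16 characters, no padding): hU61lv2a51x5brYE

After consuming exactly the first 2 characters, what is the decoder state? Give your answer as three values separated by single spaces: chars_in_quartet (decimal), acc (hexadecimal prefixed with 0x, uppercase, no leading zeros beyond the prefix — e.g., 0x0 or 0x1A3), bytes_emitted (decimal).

Answer: 2 0x854 0

Derivation:
After char 0 ('h'=33): chars_in_quartet=1 acc=0x21 bytes_emitted=0
After char 1 ('U'=20): chars_in_quartet=2 acc=0x854 bytes_emitted=0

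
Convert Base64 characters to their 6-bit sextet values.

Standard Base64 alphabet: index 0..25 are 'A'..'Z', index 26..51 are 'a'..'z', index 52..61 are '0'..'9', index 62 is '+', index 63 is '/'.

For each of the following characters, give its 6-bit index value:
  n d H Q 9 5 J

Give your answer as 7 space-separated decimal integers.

Answer: 39 29 7 16 61 57 9

Derivation:
'n': a..z range, 26 + ord('n') − ord('a') = 39
'd': a..z range, 26 + ord('d') − ord('a') = 29
'H': A..Z range, ord('H') − ord('A') = 7
'Q': A..Z range, ord('Q') − ord('A') = 16
'9': 0..9 range, 52 + ord('9') − ord('0') = 61
'5': 0..9 range, 52 + ord('5') − ord('0') = 57
'J': A..Z range, ord('J') − ord('A') = 9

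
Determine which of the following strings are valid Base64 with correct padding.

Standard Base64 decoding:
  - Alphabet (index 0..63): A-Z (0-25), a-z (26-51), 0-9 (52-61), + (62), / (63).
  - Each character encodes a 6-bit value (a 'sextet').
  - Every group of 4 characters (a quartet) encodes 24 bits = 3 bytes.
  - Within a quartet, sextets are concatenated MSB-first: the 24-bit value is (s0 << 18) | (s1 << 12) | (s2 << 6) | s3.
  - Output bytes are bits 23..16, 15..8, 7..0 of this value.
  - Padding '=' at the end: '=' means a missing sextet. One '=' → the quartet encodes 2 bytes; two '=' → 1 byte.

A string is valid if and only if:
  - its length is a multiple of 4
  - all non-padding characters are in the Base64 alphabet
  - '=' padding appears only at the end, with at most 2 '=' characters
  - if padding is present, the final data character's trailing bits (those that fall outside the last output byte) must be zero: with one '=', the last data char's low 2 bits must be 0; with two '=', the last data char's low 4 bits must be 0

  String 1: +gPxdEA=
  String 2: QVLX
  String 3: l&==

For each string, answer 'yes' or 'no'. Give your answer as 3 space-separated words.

Answer: yes yes no

Derivation:
String 1: '+gPxdEA=' → valid
String 2: 'QVLX' → valid
String 3: 'l&==' → invalid (bad char(s): ['&'])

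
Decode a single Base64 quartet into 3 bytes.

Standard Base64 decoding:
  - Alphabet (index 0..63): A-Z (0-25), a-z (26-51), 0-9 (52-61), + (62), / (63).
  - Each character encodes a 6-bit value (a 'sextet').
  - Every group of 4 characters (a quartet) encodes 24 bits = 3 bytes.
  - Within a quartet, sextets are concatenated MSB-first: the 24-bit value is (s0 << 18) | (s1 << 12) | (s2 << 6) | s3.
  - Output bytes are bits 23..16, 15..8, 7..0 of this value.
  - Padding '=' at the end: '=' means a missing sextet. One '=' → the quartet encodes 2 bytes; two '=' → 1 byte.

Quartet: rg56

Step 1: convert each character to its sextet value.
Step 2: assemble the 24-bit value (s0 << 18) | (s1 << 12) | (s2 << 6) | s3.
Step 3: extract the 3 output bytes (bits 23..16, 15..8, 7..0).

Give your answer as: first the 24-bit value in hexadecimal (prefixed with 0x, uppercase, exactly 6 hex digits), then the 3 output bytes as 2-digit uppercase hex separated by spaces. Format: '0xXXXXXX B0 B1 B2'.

Sextets: r=43, g=32, 5=57, 6=58
24-bit: (43<<18) | (32<<12) | (57<<6) | 58
      = 0xAC0000 | 0x020000 | 0x000E40 | 0x00003A
      = 0xAE0E7A
Bytes: (v>>16)&0xFF=AE, (v>>8)&0xFF=0E, v&0xFF=7A

Answer: 0xAE0E7A AE 0E 7A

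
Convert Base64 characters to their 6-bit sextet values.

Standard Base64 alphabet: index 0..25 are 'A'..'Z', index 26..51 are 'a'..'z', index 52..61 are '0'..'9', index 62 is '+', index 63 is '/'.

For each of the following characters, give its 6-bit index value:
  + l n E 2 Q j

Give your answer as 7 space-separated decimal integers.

Answer: 62 37 39 4 54 16 35

Derivation:
'+': index 62
'l': a..z range, 26 + ord('l') − ord('a') = 37
'n': a..z range, 26 + ord('n') − ord('a') = 39
'E': A..Z range, ord('E') − ord('A') = 4
'2': 0..9 range, 52 + ord('2') − ord('0') = 54
'Q': A..Z range, ord('Q') − ord('A') = 16
'j': a..z range, 26 + ord('j') − ord('a') = 35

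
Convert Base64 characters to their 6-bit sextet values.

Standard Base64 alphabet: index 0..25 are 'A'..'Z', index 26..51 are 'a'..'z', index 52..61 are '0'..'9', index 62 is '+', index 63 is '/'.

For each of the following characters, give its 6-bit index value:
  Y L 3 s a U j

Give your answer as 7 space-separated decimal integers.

'Y': A..Z range, ord('Y') − ord('A') = 24
'L': A..Z range, ord('L') − ord('A') = 11
'3': 0..9 range, 52 + ord('3') − ord('0') = 55
's': a..z range, 26 + ord('s') − ord('a') = 44
'a': a..z range, 26 + ord('a') − ord('a') = 26
'U': A..Z range, ord('U') − ord('A') = 20
'j': a..z range, 26 + ord('j') − ord('a') = 35

Answer: 24 11 55 44 26 20 35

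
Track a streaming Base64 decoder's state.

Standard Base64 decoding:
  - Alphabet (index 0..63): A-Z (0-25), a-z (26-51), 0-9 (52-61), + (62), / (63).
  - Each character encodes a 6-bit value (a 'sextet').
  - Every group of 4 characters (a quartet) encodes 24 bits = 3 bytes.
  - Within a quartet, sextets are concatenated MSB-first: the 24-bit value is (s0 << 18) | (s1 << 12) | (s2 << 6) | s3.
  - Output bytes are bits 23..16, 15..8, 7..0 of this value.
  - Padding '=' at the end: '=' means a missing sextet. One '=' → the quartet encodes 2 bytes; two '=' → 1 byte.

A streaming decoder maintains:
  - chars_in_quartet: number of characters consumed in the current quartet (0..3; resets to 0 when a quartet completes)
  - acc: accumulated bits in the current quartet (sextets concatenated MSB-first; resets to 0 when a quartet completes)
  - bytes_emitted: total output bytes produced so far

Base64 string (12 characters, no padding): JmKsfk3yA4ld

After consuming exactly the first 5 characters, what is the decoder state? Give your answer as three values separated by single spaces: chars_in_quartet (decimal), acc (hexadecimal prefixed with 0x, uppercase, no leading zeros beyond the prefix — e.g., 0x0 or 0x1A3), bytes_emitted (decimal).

After char 0 ('J'=9): chars_in_quartet=1 acc=0x9 bytes_emitted=0
After char 1 ('m'=38): chars_in_quartet=2 acc=0x266 bytes_emitted=0
After char 2 ('K'=10): chars_in_quartet=3 acc=0x998A bytes_emitted=0
After char 3 ('s'=44): chars_in_quartet=4 acc=0x2662AC -> emit 26 62 AC, reset; bytes_emitted=3
After char 4 ('f'=31): chars_in_quartet=1 acc=0x1F bytes_emitted=3

Answer: 1 0x1F 3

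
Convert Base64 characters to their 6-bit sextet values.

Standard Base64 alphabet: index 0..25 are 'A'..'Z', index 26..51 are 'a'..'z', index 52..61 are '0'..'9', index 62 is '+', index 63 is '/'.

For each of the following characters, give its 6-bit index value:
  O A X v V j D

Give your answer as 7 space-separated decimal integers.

Answer: 14 0 23 47 21 35 3

Derivation:
'O': A..Z range, ord('O') − ord('A') = 14
'A': A..Z range, ord('A') − ord('A') = 0
'X': A..Z range, ord('X') − ord('A') = 23
'v': a..z range, 26 + ord('v') − ord('a') = 47
'V': A..Z range, ord('V') − ord('A') = 21
'j': a..z range, 26 + ord('j') − ord('a') = 35
'D': A..Z range, ord('D') − ord('A') = 3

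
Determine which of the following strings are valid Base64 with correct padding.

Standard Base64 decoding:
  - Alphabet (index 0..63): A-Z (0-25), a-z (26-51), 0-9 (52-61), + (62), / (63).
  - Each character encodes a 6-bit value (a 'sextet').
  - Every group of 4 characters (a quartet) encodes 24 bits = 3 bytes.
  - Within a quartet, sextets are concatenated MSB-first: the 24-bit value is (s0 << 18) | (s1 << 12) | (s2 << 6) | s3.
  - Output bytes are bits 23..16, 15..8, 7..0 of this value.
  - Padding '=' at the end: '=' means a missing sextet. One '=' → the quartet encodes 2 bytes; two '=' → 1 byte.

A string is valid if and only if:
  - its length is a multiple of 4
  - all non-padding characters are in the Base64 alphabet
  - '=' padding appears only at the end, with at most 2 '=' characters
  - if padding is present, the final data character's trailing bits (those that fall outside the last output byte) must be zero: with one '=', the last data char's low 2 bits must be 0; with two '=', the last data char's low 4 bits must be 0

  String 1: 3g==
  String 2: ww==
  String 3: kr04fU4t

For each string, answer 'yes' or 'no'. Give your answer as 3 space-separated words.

String 1: '3g==' → valid
String 2: 'ww==' → valid
String 3: 'kr04fU4t' → valid

Answer: yes yes yes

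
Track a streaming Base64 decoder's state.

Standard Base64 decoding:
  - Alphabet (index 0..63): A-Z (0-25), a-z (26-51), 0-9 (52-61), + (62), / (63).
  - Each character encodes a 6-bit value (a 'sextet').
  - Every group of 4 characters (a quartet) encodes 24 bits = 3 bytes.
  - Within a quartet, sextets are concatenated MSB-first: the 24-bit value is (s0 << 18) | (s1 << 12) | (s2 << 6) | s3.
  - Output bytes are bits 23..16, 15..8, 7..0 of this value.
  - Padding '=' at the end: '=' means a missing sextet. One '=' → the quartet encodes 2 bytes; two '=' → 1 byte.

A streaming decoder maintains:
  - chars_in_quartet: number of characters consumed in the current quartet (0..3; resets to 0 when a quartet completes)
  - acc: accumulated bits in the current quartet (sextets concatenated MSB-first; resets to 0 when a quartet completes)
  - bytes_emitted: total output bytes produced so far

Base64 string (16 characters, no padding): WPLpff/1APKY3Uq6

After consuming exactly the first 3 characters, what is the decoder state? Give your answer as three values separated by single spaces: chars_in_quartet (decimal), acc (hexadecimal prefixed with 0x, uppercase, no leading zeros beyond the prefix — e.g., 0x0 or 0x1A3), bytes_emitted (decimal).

After char 0 ('W'=22): chars_in_quartet=1 acc=0x16 bytes_emitted=0
After char 1 ('P'=15): chars_in_quartet=2 acc=0x58F bytes_emitted=0
After char 2 ('L'=11): chars_in_quartet=3 acc=0x163CB bytes_emitted=0

Answer: 3 0x163CB 0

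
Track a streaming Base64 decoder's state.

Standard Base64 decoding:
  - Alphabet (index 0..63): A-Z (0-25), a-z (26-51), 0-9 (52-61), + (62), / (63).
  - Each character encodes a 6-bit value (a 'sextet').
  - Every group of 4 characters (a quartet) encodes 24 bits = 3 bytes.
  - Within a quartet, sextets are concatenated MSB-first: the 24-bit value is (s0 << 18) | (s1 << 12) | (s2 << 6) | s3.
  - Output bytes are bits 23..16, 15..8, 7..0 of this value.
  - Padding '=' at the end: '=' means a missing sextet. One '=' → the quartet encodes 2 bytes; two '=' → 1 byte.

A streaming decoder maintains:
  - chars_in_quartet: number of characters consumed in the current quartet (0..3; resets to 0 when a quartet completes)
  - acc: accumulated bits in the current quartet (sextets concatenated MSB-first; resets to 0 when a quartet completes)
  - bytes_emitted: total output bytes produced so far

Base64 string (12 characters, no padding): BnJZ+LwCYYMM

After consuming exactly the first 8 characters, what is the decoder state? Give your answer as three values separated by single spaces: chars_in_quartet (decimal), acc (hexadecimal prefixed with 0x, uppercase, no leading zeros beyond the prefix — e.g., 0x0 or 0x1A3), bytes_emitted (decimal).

After char 0 ('B'=1): chars_in_quartet=1 acc=0x1 bytes_emitted=0
After char 1 ('n'=39): chars_in_quartet=2 acc=0x67 bytes_emitted=0
After char 2 ('J'=9): chars_in_quartet=3 acc=0x19C9 bytes_emitted=0
After char 3 ('Z'=25): chars_in_quartet=4 acc=0x67259 -> emit 06 72 59, reset; bytes_emitted=3
After char 4 ('+'=62): chars_in_quartet=1 acc=0x3E bytes_emitted=3
After char 5 ('L'=11): chars_in_quartet=2 acc=0xF8B bytes_emitted=3
After char 6 ('w'=48): chars_in_quartet=3 acc=0x3E2F0 bytes_emitted=3
After char 7 ('C'=2): chars_in_quartet=4 acc=0xF8BC02 -> emit F8 BC 02, reset; bytes_emitted=6

Answer: 0 0x0 6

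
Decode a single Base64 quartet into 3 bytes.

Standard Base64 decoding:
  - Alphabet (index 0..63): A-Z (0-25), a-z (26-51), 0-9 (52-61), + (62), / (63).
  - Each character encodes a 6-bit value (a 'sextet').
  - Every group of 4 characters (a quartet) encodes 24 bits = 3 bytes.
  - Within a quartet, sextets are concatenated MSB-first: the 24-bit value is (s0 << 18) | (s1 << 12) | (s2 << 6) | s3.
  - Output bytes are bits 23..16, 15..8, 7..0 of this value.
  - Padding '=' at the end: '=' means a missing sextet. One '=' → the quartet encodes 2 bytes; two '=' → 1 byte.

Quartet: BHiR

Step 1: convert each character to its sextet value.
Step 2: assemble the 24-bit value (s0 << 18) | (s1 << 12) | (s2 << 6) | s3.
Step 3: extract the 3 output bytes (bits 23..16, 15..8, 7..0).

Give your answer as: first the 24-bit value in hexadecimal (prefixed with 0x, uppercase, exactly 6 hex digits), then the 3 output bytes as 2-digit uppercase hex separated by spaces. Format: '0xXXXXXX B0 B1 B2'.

Sextets: B=1, H=7, i=34, R=17
24-bit: (1<<18) | (7<<12) | (34<<6) | 17
      = 0x040000 | 0x007000 | 0x000880 | 0x000011
      = 0x047891
Bytes: (v>>16)&0xFF=04, (v>>8)&0xFF=78, v&0xFF=91

Answer: 0x047891 04 78 91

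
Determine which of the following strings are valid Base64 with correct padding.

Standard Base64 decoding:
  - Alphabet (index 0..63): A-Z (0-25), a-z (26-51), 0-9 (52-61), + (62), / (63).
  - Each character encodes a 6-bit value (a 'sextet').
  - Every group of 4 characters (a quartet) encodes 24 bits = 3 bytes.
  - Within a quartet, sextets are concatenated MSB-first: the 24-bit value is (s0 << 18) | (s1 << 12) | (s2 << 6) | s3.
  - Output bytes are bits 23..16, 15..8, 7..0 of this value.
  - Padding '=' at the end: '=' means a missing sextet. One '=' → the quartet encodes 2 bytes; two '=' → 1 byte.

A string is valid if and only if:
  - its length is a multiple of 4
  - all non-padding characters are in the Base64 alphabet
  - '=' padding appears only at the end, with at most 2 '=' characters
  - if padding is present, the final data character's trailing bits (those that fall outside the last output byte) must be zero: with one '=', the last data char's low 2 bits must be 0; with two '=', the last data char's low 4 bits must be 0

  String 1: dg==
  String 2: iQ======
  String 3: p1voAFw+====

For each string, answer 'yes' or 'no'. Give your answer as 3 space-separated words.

String 1: 'dg==' → valid
String 2: 'iQ======' → invalid (6 pad chars (max 2))
String 3: 'p1voAFw+====' → invalid (4 pad chars (max 2))

Answer: yes no no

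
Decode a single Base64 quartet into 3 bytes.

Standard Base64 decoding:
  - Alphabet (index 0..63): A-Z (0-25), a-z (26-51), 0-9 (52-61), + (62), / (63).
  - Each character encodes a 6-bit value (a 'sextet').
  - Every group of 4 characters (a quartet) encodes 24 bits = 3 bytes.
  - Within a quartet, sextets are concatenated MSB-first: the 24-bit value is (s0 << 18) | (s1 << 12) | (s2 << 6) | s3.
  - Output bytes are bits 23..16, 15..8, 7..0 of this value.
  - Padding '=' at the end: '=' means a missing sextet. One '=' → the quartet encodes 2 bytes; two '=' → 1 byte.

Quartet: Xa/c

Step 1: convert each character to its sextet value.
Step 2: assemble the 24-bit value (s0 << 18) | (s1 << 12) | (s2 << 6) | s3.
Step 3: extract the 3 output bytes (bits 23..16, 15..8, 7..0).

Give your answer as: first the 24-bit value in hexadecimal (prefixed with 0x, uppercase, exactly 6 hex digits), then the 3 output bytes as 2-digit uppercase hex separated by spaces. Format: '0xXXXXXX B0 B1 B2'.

Sextets: X=23, a=26, /=63, c=28
24-bit: (23<<18) | (26<<12) | (63<<6) | 28
      = 0x5C0000 | 0x01A000 | 0x000FC0 | 0x00001C
      = 0x5DAFDC
Bytes: (v>>16)&0xFF=5D, (v>>8)&0xFF=AF, v&0xFF=DC

Answer: 0x5DAFDC 5D AF DC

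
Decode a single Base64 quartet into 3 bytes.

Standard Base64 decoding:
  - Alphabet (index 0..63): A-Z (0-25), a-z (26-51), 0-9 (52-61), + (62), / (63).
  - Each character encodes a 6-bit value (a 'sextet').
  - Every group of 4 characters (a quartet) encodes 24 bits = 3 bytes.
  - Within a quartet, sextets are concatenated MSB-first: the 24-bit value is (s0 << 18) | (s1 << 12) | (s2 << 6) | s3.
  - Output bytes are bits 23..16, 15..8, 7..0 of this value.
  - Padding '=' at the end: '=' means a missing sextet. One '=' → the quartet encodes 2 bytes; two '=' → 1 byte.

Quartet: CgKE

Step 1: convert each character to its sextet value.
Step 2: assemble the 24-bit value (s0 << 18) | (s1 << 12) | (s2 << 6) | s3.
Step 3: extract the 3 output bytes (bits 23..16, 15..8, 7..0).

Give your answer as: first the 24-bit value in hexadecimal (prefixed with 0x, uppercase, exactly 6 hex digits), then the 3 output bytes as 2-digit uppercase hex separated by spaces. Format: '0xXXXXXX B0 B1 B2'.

Answer: 0x0A0284 0A 02 84

Derivation:
Sextets: C=2, g=32, K=10, E=4
24-bit: (2<<18) | (32<<12) | (10<<6) | 4
      = 0x080000 | 0x020000 | 0x000280 | 0x000004
      = 0x0A0284
Bytes: (v>>16)&0xFF=0A, (v>>8)&0xFF=02, v&0xFF=84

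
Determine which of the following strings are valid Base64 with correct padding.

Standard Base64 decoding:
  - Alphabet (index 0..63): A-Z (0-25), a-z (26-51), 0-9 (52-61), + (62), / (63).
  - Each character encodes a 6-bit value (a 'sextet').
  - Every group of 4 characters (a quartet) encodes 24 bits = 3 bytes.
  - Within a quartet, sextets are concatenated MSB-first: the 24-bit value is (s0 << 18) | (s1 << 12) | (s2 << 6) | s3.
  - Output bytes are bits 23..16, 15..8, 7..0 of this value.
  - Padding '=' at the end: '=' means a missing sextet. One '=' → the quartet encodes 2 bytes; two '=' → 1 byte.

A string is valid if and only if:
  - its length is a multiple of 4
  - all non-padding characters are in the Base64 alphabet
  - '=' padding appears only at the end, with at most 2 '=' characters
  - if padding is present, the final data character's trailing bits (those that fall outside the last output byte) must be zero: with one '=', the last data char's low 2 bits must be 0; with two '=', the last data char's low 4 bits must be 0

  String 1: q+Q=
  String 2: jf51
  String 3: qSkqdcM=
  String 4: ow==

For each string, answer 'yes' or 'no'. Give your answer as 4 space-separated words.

Answer: yes yes yes yes

Derivation:
String 1: 'q+Q=' → valid
String 2: 'jf51' → valid
String 3: 'qSkqdcM=' → valid
String 4: 'ow==' → valid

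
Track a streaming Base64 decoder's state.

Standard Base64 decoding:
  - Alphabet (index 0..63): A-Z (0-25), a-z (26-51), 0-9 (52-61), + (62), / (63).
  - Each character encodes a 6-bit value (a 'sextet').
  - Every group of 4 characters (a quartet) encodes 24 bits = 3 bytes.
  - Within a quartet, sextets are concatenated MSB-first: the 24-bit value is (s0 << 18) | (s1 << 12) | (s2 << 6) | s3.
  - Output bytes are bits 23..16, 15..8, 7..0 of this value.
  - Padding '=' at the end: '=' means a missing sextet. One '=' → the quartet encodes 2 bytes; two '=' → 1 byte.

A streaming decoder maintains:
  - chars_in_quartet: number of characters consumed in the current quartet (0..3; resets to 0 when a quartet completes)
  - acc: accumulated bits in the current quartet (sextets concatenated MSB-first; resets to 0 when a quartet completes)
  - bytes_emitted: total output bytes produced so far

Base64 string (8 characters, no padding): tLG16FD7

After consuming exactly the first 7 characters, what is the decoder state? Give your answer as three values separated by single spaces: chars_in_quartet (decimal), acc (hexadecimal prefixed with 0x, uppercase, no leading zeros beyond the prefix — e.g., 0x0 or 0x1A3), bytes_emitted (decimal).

After char 0 ('t'=45): chars_in_quartet=1 acc=0x2D bytes_emitted=0
After char 1 ('L'=11): chars_in_quartet=2 acc=0xB4B bytes_emitted=0
After char 2 ('G'=6): chars_in_quartet=3 acc=0x2D2C6 bytes_emitted=0
After char 3 ('1'=53): chars_in_quartet=4 acc=0xB4B1B5 -> emit B4 B1 B5, reset; bytes_emitted=3
After char 4 ('6'=58): chars_in_quartet=1 acc=0x3A bytes_emitted=3
After char 5 ('F'=5): chars_in_quartet=2 acc=0xE85 bytes_emitted=3
After char 6 ('D'=3): chars_in_quartet=3 acc=0x3A143 bytes_emitted=3

Answer: 3 0x3A143 3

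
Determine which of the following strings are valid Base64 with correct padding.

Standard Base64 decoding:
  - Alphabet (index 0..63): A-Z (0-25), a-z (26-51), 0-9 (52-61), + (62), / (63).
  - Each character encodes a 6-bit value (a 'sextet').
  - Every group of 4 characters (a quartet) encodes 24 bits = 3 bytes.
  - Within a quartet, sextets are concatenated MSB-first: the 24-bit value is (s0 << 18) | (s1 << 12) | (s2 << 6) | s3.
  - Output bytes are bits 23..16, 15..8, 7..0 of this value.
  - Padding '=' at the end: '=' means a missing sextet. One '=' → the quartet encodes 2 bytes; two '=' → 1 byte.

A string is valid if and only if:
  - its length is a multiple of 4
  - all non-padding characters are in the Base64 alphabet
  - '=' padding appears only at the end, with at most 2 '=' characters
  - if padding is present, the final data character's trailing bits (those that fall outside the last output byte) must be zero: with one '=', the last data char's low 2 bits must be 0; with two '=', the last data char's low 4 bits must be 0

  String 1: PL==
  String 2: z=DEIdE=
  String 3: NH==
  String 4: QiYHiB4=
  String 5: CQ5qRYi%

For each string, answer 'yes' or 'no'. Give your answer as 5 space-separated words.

Answer: no no no yes no

Derivation:
String 1: 'PL==' → invalid (bad trailing bits)
String 2: 'z=DEIdE=' → invalid (bad char(s): ['=']; '=' in middle)
String 3: 'NH==' → invalid (bad trailing bits)
String 4: 'QiYHiB4=' → valid
String 5: 'CQ5qRYi%' → invalid (bad char(s): ['%'])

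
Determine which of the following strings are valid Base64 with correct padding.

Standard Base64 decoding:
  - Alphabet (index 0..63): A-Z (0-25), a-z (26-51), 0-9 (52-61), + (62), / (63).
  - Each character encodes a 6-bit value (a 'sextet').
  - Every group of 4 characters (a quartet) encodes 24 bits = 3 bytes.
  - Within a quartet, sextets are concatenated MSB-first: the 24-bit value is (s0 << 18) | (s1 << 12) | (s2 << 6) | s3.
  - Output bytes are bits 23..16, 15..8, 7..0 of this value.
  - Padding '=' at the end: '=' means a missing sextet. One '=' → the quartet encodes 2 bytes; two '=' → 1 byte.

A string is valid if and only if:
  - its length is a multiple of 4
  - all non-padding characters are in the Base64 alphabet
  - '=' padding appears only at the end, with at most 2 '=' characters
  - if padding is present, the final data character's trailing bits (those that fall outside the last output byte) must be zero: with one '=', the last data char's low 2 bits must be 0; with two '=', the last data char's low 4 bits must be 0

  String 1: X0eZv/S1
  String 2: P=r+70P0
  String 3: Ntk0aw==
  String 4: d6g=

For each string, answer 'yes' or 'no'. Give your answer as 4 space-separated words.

Answer: yes no yes yes

Derivation:
String 1: 'X0eZv/S1' → valid
String 2: 'P=r+70P0' → invalid (bad char(s): ['=']; '=' in middle)
String 3: 'Ntk0aw==' → valid
String 4: 'd6g=' → valid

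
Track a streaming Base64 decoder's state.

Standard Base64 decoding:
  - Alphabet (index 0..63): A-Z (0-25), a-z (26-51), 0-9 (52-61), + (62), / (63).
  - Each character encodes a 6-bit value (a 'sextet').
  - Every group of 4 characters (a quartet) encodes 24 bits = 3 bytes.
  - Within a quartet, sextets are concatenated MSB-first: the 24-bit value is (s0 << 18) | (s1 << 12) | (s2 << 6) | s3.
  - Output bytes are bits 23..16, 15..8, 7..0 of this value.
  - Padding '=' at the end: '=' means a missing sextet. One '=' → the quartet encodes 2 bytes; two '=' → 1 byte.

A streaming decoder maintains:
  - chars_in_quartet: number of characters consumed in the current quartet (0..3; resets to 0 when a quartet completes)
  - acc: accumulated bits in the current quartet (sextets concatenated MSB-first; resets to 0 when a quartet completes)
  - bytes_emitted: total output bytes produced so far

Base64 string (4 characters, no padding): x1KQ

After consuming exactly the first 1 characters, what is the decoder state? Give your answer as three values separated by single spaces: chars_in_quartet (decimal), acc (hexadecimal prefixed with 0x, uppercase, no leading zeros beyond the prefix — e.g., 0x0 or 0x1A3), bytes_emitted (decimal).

Answer: 1 0x31 0

Derivation:
After char 0 ('x'=49): chars_in_quartet=1 acc=0x31 bytes_emitted=0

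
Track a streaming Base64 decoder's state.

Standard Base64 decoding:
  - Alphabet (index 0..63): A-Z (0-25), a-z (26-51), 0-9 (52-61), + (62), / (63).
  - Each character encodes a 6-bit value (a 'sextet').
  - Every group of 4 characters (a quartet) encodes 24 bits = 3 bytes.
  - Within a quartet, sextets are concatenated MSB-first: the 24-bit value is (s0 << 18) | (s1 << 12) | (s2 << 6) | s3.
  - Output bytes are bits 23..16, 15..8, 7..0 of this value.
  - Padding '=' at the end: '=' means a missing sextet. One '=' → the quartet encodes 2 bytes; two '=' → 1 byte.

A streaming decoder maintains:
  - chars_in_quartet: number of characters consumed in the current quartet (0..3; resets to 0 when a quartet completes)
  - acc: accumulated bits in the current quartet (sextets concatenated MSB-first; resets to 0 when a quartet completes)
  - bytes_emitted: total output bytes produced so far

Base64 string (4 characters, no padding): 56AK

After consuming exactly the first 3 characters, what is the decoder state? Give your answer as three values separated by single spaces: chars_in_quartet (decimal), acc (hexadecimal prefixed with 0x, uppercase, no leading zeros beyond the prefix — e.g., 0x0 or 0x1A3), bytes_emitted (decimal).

After char 0 ('5'=57): chars_in_quartet=1 acc=0x39 bytes_emitted=0
After char 1 ('6'=58): chars_in_quartet=2 acc=0xE7A bytes_emitted=0
After char 2 ('A'=0): chars_in_quartet=3 acc=0x39E80 bytes_emitted=0

Answer: 3 0x39E80 0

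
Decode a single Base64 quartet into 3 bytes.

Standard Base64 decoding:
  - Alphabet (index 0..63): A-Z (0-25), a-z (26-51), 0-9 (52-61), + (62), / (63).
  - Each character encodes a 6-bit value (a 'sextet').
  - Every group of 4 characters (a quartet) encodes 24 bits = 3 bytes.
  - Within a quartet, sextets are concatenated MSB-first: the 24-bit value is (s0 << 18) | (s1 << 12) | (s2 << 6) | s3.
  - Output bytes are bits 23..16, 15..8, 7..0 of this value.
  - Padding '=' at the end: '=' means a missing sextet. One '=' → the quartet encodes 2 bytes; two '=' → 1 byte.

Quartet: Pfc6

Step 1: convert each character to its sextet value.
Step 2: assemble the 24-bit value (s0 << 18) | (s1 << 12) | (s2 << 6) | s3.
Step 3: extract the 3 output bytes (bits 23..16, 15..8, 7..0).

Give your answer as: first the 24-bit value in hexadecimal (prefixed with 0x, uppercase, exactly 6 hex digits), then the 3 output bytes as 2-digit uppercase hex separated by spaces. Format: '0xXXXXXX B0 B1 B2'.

Sextets: P=15, f=31, c=28, 6=58
24-bit: (15<<18) | (31<<12) | (28<<6) | 58
      = 0x3C0000 | 0x01F000 | 0x000700 | 0x00003A
      = 0x3DF73A
Bytes: (v>>16)&0xFF=3D, (v>>8)&0xFF=F7, v&0xFF=3A

Answer: 0x3DF73A 3D F7 3A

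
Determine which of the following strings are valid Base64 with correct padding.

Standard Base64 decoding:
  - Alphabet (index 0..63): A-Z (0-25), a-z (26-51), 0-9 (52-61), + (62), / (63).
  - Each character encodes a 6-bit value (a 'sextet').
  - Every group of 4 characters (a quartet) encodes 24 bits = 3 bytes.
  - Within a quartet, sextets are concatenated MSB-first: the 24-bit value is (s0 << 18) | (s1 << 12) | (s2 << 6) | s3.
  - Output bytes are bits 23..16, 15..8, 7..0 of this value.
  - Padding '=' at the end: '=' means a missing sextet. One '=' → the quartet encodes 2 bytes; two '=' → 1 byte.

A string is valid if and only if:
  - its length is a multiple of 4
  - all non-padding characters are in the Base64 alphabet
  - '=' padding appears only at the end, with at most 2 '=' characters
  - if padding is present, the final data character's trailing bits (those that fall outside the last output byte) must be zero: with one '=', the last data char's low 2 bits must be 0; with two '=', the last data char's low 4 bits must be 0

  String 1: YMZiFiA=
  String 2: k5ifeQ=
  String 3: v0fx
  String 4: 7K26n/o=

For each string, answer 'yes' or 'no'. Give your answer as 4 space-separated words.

Answer: yes no yes yes

Derivation:
String 1: 'YMZiFiA=' → valid
String 2: 'k5ifeQ=' → invalid (len=7 not mult of 4)
String 3: 'v0fx' → valid
String 4: '7K26n/o=' → valid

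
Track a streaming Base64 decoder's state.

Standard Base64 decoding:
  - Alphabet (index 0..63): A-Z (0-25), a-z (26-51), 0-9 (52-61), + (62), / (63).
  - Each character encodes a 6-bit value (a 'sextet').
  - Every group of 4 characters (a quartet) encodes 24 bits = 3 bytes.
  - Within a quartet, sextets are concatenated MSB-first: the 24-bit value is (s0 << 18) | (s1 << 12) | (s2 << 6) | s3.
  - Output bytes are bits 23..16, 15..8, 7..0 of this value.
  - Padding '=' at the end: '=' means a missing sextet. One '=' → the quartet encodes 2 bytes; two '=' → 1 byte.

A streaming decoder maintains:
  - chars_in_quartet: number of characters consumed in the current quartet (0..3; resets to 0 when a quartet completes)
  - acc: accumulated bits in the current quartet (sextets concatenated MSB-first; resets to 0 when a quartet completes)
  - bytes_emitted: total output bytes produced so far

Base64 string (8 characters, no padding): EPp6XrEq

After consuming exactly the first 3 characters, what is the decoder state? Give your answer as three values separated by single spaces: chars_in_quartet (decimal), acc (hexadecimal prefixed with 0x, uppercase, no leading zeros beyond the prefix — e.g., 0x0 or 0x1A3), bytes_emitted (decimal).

After char 0 ('E'=4): chars_in_quartet=1 acc=0x4 bytes_emitted=0
After char 1 ('P'=15): chars_in_quartet=2 acc=0x10F bytes_emitted=0
After char 2 ('p'=41): chars_in_quartet=3 acc=0x43E9 bytes_emitted=0

Answer: 3 0x43E9 0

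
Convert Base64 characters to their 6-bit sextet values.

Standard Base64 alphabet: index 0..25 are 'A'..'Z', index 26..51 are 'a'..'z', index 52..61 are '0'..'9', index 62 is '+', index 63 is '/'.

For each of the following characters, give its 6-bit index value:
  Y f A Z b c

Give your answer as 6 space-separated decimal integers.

'Y': A..Z range, ord('Y') − ord('A') = 24
'f': a..z range, 26 + ord('f') − ord('a') = 31
'A': A..Z range, ord('A') − ord('A') = 0
'Z': A..Z range, ord('Z') − ord('A') = 25
'b': a..z range, 26 + ord('b') − ord('a') = 27
'c': a..z range, 26 + ord('c') − ord('a') = 28

Answer: 24 31 0 25 27 28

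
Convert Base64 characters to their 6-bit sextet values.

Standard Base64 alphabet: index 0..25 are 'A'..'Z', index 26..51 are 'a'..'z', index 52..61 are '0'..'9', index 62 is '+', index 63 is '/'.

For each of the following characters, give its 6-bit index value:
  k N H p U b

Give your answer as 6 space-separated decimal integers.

Answer: 36 13 7 41 20 27

Derivation:
'k': a..z range, 26 + ord('k') − ord('a') = 36
'N': A..Z range, ord('N') − ord('A') = 13
'H': A..Z range, ord('H') − ord('A') = 7
'p': a..z range, 26 + ord('p') − ord('a') = 41
'U': A..Z range, ord('U') − ord('A') = 20
'b': a..z range, 26 + ord('b') − ord('a') = 27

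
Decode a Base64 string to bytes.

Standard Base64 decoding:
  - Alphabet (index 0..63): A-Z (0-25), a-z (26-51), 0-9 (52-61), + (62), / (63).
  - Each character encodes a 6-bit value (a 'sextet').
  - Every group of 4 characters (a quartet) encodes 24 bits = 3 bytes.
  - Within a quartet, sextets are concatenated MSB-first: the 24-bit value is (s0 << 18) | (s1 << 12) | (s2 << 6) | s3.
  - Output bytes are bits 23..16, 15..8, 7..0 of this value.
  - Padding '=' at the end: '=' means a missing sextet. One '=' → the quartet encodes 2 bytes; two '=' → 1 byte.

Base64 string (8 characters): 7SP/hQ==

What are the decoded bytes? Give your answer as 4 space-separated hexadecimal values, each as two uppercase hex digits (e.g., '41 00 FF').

After char 0 ('7'=59): chars_in_quartet=1 acc=0x3B bytes_emitted=0
After char 1 ('S'=18): chars_in_quartet=2 acc=0xED2 bytes_emitted=0
After char 2 ('P'=15): chars_in_quartet=3 acc=0x3B48F bytes_emitted=0
After char 3 ('/'=63): chars_in_quartet=4 acc=0xED23FF -> emit ED 23 FF, reset; bytes_emitted=3
After char 4 ('h'=33): chars_in_quartet=1 acc=0x21 bytes_emitted=3
After char 5 ('Q'=16): chars_in_quartet=2 acc=0x850 bytes_emitted=3
Padding '==': partial quartet acc=0x850 -> emit 85; bytes_emitted=4

Answer: ED 23 FF 85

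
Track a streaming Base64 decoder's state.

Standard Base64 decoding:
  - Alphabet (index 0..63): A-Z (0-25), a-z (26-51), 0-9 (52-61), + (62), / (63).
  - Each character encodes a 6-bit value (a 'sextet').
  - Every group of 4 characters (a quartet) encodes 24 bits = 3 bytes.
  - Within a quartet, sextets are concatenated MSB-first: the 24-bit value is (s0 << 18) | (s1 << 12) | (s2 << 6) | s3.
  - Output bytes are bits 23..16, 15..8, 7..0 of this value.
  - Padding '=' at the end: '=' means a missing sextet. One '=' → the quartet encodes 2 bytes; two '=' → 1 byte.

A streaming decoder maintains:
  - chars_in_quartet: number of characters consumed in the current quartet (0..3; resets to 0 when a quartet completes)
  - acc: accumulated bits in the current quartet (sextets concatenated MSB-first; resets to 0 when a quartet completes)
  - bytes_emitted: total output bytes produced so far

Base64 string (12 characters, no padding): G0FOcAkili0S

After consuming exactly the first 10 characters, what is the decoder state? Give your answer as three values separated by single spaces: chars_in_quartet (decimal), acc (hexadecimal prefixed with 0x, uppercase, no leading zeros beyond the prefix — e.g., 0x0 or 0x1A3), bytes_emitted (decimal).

After char 0 ('G'=6): chars_in_quartet=1 acc=0x6 bytes_emitted=0
After char 1 ('0'=52): chars_in_quartet=2 acc=0x1B4 bytes_emitted=0
After char 2 ('F'=5): chars_in_quartet=3 acc=0x6D05 bytes_emitted=0
After char 3 ('O'=14): chars_in_quartet=4 acc=0x1B414E -> emit 1B 41 4E, reset; bytes_emitted=3
After char 4 ('c'=28): chars_in_quartet=1 acc=0x1C bytes_emitted=3
After char 5 ('A'=0): chars_in_quartet=2 acc=0x700 bytes_emitted=3
After char 6 ('k'=36): chars_in_quartet=3 acc=0x1C024 bytes_emitted=3
After char 7 ('i'=34): chars_in_quartet=4 acc=0x700922 -> emit 70 09 22, reset; bytes_emitted=6
After char 8 ('l'=37): chars_in_quartet=1 acc=0x25 bytes_emitted=6
After char 9 ('i'=34): chars_in_quartet=2 acc=0x962 bytes_emitted=6

Answer: 2 0x962 6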